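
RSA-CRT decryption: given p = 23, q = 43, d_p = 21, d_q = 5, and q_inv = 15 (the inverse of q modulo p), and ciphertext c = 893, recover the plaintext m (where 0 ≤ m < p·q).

362

m₁ = c^(d_p) mod p: c ≡ 19 (mod 23), and 19^21 mod 23 = 17.
m₂ = c^(d_q) mod q: c ≡ 33 (mod 43), and 33^5 mod 43 = 18.
h = q_inv·(m₁ − m₂) mod p = 15·(17 − 18) mod 23 = 8.
m = m₂ + h·q = 18 + 8·43 = 362.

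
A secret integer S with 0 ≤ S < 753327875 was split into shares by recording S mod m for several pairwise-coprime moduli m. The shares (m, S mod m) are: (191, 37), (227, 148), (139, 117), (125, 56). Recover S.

Combine the congruences pairwise.
From S ≡ 37 (mod 191) write S = 37 + 191t. Substituting into S ≡ 148 (mod 227) gives 191t ≡ 111 (mod 227), and since 191⁻¹ ≡ 145 (mod 227), t ≡ 205. Hence S ≡ 37 + 191·205 = 39192 (mod 43357).
From S ≡ 39192 (mod 43357) write S = 39192 + 43357t. Substituting into S ≡ 117 (mod 139) gives 43357t ≡ 123 (mod 139), and since 128⁻¹ ≡ 101 (mod 139), t ≡ 52. Hence S ≡ 39192 + 43357·52 = 2293756 (mod 6026623).
From S ≡ 2293756 (mod 6026623) write S = 2293756 + 6026623t. Substituting into S ≡ 56 (mod 125) gives 6026623t ≡ 50 (mod 125), and since 123⁻¹ ≡ 62 (mod 125), t ≡ 100. Hence S ≡ 2293756 + 6026623·100 = 604956056 (mod 753327875).

604956056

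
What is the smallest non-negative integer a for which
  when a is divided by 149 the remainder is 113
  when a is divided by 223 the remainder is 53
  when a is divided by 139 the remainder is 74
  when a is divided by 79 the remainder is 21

173684049

The moduli are pairwise coprime; N = 149·223·139·79 = 364865687.
N/149 = 2448763; 2448763 ≡ 97 (mod 149); 97·106 ≡ 1, so inverse 106.
N/223 = 1636169; 1636169 ≡ 18 (mod 223); 18·62 ≡ 1, so inverse 62.
N/139 = 2624933; 2624933 ≡ 57 (mod 139); 57·100 ≡ 1, so inverse 100.
N/79 = 4618553; 4618553 ≡ 55 (mod 79); 55·23 ≡ 1, so inverse 23.
a ≡ 113·2448763·106 + 53·1636169·62 + 74·2624933·100 + 21·4618553·23 = 56362999847.
56362999847 mod 364865687 = 173684049.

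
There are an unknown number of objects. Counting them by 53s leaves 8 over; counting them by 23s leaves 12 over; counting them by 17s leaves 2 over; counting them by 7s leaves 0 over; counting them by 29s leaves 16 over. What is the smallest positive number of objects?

The moduli are pairwise coprime; M = 53·23·17·7·29 = 4206769.
M/53 = 79373; 79373 ≡ 32 (mod 53); 32·5 ≡ 1, so inverse 5.
M/23 = 182903; 182903 ≡ 7 (mod 23); 7·10 ≡ 1, so inverse 10.
M/17 = 247457; 247457 ≡ 5 (mod 17); 5·7 ≡ 1, so inverse 7.
M/7 = 600967; 600967 ≡ 3 (mod 7); 3·5 ≡ 1, so inverse 5.
M/29 = 145061; 145061 ≡ 3 (mod 29); 3·10 ≡ 1, so inverse 10.
N ≡ 8·79373·5 + 12·182903·10 + 2·247457·7 + 0·600967·5 + 16·145061·10 = 51797438.
51797438 mod 4206769 = 1316210.

1316210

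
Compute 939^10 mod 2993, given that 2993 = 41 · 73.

903

Mod 41: 939 ≡ 37; 37^10 ≡ 1 (mod 41).
Mod 73: 939 ≡ 63; 63^10 ≡ 27 (mod 73).
Combine by CRT: x ≡ 1 (mod 41), x ≡ 27 (mod 73) ⇒ x ≡ 903 (mod 2993).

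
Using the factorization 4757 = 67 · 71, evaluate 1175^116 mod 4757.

Mod 67: 1175 ≡ 36; by Fermat, exponent reduces to 116 mod 66 = 50; 36^50 ≡ 6 (mod 67).
Mod 71: 1175 ≡ 39; by Fermat, exponent reduces to 116 mod 70 = 46; 39^46 ≡ 48 (mod 71).
Combine by CRT: x ≡ 6 (mod 67), x ≡ 48 (mod 71) ⇒ x ≡ 1681 (mod 4757).

1681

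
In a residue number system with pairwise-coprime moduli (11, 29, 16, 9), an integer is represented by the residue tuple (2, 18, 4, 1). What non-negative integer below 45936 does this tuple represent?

16084

Combine the congruences pairwise.
From x ≡ 2 (mod 11) write x = 2 + 11t. Substituting into x ≡ 18 (mod 29) gives 11t ≡ 16 (mod 29), and since 11⁻¹ ≡ 8 (mod 29), t ≡ 12. Hence x ≡ 2 + 11·12 = 134 (mod 319).
From x ≡ 134 (mod 319) write x = 134 + 319t. Substituting into x ≡ 4 (mod 16) gives 319t ≡ 14 (mod 16), and since 15⁻¹ ≡ 15 (mod 16), t ≡ 2. Hence x ≡ 134 + 319·2 = 772 (mod 5104).
From x ≡ 772 (mod 5104) write x = 772 + 5104t. Substituting into x ≡ 1 (mod 9) gives 5104t ≡ 3 (mod 9), and since 1⁻¹ ≡ 1 (mod 9), t ≡ 3. Hence x ≡ 772 + 5104·3 = 16084 (mod 45936).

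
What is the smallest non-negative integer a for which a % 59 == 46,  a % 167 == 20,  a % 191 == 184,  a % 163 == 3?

241687764

The moduli are pairwise coprime; N = 59·167·191·163 = 306753449.
N/59 = 5199211; 5199211 ≡ 13 (mod 59); 13·50 ≡ 1, so inverse 50.
N/167 = 1836847; 1836847 ≡ 14 (mod 167); 14·12 ≡ 1, so inverse 12.
N/191 = 1606039; 1606039 ≡ 111 (mod 191); 111·74 ≡ 1, so inverse 74.
N/163 = 1881923; 1881923 ≡ 88 (mod 163); 88·113 ≡ 1, so inverse 113.
a ≡ 46·5199211·50 + 20·1836847·12 + 184·1606039·74 + 3·1881923·113 = 34904827501.
34904827501 mod 306753449 = 241687764.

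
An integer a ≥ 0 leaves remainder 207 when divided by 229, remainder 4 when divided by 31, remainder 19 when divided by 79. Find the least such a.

141271

Combine the congruences pairwise.
From a ≡ 207 (mod 229) write a = 207 + 229t. Substituting into a ≡ 4 (mod 31) gives 229t ≡ 14 (mod 31), and since 12⁻¹ ≡ 13 (mod 31), t ≡ 27. Hence a ≡ 207 + 229·27 = 6390 (mod 7099).
From a ≡ 6390 (mod 7099) write a = 6390 + 7099t. Substituting into a ≡ 19 (mod 79) gives 7099t ≡ 28 (mod 79), and since 68⁻¹ ≡ 43 (mod 79), t ≡ 19. Hence a ≡ 6390 + 7099·19 = 141271 (mod 560821).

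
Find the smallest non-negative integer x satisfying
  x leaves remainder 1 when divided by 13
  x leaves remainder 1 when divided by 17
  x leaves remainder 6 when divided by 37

The moduli are pairwise coprime; N = 13·17·37 = 8177.
N/13 = 629; 629 ≡ 5 (mod 13); 5·8 ≡ 1, so inverse 8.
N/17 = 481; 481 ≡ 5 (mod 17); 5·7 ≡ 1, so inverse 7.
N/37 = 221; 221 ≡ 36 (mod 37); 36·36 ≡ 1, so inverse 36.
x ≡ 1·629·8 + 1·481·7 + 6·221·36 = 56135.
56135 mod 8177 = 7073.

7073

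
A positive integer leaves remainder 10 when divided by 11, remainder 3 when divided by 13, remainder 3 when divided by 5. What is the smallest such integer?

263

The moduli are pairwise coprime; M = 11·13·5 = 715.
M/11 = 65; 65 ≡ 10 (mod 11); 10·10 ≡ 1, so inverse 10.
M/13 = 55; 55 ≡ 3 (mod 13); 3·9 ≡ 1, so inverse 9.
M/5 = 143; 143 ≡ 3 (mod 5); 3·2 ≡ 1, so inverse 2.
n ≡ 10·65·10 + 3·55·9 + 3·143·2 = 8843.
8843 mod 715 = 263.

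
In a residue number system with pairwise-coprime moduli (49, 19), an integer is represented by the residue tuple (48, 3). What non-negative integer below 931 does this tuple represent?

Combine the congruences pairwise.
From x ≡ 48 (mod 49) write x = 48 + 49t. Substituting into x ≡ 3 (mod 19) gives 49t ≡ 12 (mod 19), and since 11⁻¹ ≡ 7 (mod 19), t ≡ 8. Hence x ≡ 48 + 49·8 = 440 (mod 931).

440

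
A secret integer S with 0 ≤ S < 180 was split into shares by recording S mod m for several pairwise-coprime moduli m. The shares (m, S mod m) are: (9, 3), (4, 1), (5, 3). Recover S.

The moduli are pairwise coprime; N = 9·4·5 = 180.
N/9 = 20; 20 ≡ 2 (mod 9); 2·5 ≡ 1, so inverse 5.
N/4 = 45; 45 ≡ 1 (mod 4), inverse 1.
N/5 = 36; 36 ≡ 1 (mod 5), inverse 1.
S ≡ 3·20·5 + 1·45·1 + 3·36·1 = 453.
453 mod 180 = 93.

93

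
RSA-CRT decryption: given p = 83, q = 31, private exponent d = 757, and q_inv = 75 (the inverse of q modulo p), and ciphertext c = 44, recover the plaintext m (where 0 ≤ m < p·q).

1913

d_p = d mod (p−1) = 757 mod 82 = 19; d_q = d mod (q−1) = 7.
m₁ = c^(d_p) mod p: c ≡ 44 (mod 83), and 44^19 mod 83 = 4.
m₂ = c^(d_q) mod q: c ≡ 13 (mod 31), and 13^7 mod 31 = 22.
h = q_inv·(m₁ − m₂) mod p = 75·(4 − 22) mod 83 = 61.
m = m₂ + h·q = 22 + 61·31 = 1913.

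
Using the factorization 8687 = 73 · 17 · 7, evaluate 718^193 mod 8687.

4050

Mod 73: 718 ≡ 61; by Fermat, exponent reduces to 193 mod 72 = 49; 61^49 ≡ 35 (mod 73).
Mod 17: 718 ≡ 4; by Fermat, exponent reduces to 193 mod 16 = 1; 4^1 ≡ 4 (mod 17).
Mod 7: 718 ≡ 4; by Fermat, exponent reduces to 193 mod 6 = 1; 4^1 ≡ 4 (mod 7).
Combine by CRT: x ≡ 35 (mod 73), x ≡ 4 (mod 17), x ≡ 4 (mod 7) ⇒ x ≡ 4050 (mod 8687).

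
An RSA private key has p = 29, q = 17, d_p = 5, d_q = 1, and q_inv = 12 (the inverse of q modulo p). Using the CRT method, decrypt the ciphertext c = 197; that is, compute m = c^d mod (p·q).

m₁ = c^(d_p) mod p: c ≡ 23 (mod 29), and 23^5 mod 29 = 25.
m₂ = c^(d_q) mod q: c ≡ 10 (mod 17), and 10^1 mod 17 = 10.
h = q_inv·(m₁ − m₂) mod p = 12·(25 − 10) mod 29 = 6.
m = m₂ + h·q = 10 + 6·17 = 112.

112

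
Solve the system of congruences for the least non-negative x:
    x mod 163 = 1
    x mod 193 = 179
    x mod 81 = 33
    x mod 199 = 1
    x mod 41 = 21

10441729797

From x ≡ 1 (mod 163) write x = 1 + 163t. Substituting into x ≡ 179 (mod 193) gives 163t ≡ 178 (mod 193), and since 163⁻¹ ≡ 45 (mod 193), t ≡ 97. Hence x ≡ 1 + 163·97 = 15812 (mod 31459).
From x ≡ 15812 (mod 31459) write x = 15812 + 31459t. Substituting into x ≡ 33 (mod 81) gives 31459t ≡ 16 (mod 81), and since 31⁻¹ ≡ 34 (mod 81), t ≡ 58. Hence x ≡ 15812 + 31459·58 = 1840434 (mod 2548179).
From x ≡ 1840434 (mod 2548179) write x = 1840434 + 2548179t. Substituting into x ≡ 1 (mod 199) gives 2548179t ≡ 118 (mod 199), and since 183⁻¹ ≡ 87 (mod 199), t ≡ 117. Hence x ≡ 1840434 + 2548179·117 = 299977377 (mod 507087621).
From x ≡ 299977377 (mod 507087621) write x = 299977377 + 507087621t. Substituting into x ≡ 21 (mod 41) gives 507087621t ≡ 5 (mod 41), and since 31⁻¹ ≡ 4 (mod 41), t ≡ 20. Hence x ≡ 299977377 + 507087621·20 = 10441729797 (mod 20790592461).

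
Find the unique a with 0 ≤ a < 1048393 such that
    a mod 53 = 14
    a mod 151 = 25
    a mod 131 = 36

513425

The moduli are pairwise coprime; N = 53·151·131 = 1048393.
N/53 = 19781; 19781 ≡ 12 (mod 53); 12·31 ≡ 1, so inverse 31.
N/151 = 6943; 6943 ≡ 148 (mod 151); 148·50 ≡ 1, so inverse 50.
N/131 = 8003; 8003 ≡ 12 (mod 131); 12·11 ≡ 1, so inverse 11.
a ≡ 14·19781·31 + 25·6943·50 + 36·8003·11 = 20432892.
20432892 mod 1048393 = 513425.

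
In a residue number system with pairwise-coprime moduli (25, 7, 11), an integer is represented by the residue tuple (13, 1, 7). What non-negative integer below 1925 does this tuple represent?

The moduli are pairwise coprime; N = 25·7·11 = 1925.
N/25 = 77; 77 ≡ 2 (mod 25); 2·13 ≡ 1, so inverse 13.
N/7 = 275; 275 ≡ 2 (mod 7); 2·4 ≡ 1, so inverse 4.
N/11 = 175; 175 ≡ 10 (mod 11); 10·10 ≡ 1, so inverse 10.
x ≡ 13·77·13 + 1·275·4 + 7·175·10 = 26363.
26363 mod 1925 = 1338.

1338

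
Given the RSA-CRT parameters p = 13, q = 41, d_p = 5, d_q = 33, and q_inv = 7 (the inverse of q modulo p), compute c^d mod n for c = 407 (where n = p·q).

m₁ = c^(d_p) mod p: c ≡ 4 (mod 13), and 4^5 mod 13 = 10.
m₂ = c^(d_q) mod q: c ≡ 38 (mod 41), and 38^33 mod 41 = 38.
h = q_inv·(m₁ − m₂) mod p = 7·(10 − 38) mod 13 = 12.
m = m₂ + h·q = 38 + 12·41 = 530.

530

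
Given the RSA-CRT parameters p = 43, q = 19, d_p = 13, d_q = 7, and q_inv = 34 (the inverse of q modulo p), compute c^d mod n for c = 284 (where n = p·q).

417

m₁ = c^(d_p) mod p: c ≡ 26 (mod 43), and 26^13 mod 43 = 30.
m₂ = c^(d_q) mod q: c ≡ 18 (mod 19), and 18^7 mod 19 = 18.
h = q_inv·(m₁ − m₂) mod p = 34·(30 − 18) mod 43 = 21.
m = m₂ + h·q = 18 + 21·19 = 417.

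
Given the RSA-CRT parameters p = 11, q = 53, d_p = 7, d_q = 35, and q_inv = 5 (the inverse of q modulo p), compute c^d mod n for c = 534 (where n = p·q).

536

m₁ = c^(d_p) mod p: c ≡ 6 (mod 11), and 6^7 mod 11 = 8.
m₂ = c^(d_q) mod q: c ≡ 4 (mod 53), and 4^35 mod 53 = 6.
h = q_inv·(m₁ − m₂) mod p = 5·(8 − 6) mod 11 = 10.
m = m₂ + h·q = 6 + 10·53 = 536.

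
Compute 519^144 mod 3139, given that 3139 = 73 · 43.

293

Mod 73: 519 ≡ 8; since 72 | 144, by Fermat 8^144 ≡ 1 (mod 73).
Mod 43: 519 ≡ 3; by Fermat, exponent reduces to 144 mod 42 = 18; 3^18 ≡ 35 (mod 43).
Combine by CRT: x ≡ 1 (mod 73), x ≡ 35 (mod 43) ⇒ x ≡ 293 (mod 3139).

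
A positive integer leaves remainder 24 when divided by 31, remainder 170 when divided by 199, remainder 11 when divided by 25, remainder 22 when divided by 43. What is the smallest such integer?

The moduli are pairwise coprime; N = 31·199·25·43 = 6631675.
N/31 = 213925; 213925 ≡ 25 (mod 31); 25·5 ≡ 1, so inverse 5.
N/199 = 33325; 33325 ≡ 92 (mod 199); 92·106 ≡ 1, so inverse 106.
N/25 = 265267; 265267 ≡ 17 (mod 25); 17·3 ≡ 1, so inverse 3.
N/43 = 154225; 154225 ≡ 27 (mod 43); 27·8 ≡ 1, so inverse 8.
t ≡ 24·213925·5 + 170·33325·106 + 11·265267·3 + 22·154225·8 = 662084911.
662084911 mod 6631675 = 5549086.

5549086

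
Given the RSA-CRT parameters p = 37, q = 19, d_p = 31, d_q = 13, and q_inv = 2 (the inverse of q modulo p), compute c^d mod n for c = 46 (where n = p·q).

m₁ = c^(d_p) mod p: c ≡ 9 (mod 37), and 9^31 mod 37 = 12.
m₂ = c^(d_q) mod q: c ≡ 8 (mod 19), and 8^13 mod 19 = 8.
h = q_inv·(m₁ − m₂) mod p = 2·(12 − 8) mod 37 = 8.
m = m₂ + h·q = 8 + 8·19 = 160.

160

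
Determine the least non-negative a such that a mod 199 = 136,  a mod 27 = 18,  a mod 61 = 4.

From a ≡ 136 (mod 199) write a = 136 + 199t. Substituting into a ≡ 18 (mod 27) gives 199t ≡ 17 (mod 27), and since 10⁻¹ ≡ 19 (mod 27), t ≡ 26. Hence a ≡ 136 + 199·26 = 5310 (mod 5373).
From a ≡ 5310 (mod 5373) write a = 5310 + 5373t. Substituting into a ≡ 4 (mod 61) gives 5373t ≡ 1 (mod 61), and since 5⁻¹ ≡ 49 (mod 61), t ≡ 49. Hence a ≡ 5310 + 5373·49 = 268587 (mod 327753).

268587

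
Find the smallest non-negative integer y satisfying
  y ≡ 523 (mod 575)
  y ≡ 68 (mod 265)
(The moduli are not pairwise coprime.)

gcd(575, 265) = 5 and 5 | (68 − 523), so the pair is consistent; merging gives y ≡ 21798 (mod 30475), where 30475 = lcm(575, 265).
The solution is unique modulo lcm(575, 265) = 30475.

21798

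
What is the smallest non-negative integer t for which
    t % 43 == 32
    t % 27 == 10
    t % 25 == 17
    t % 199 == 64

3551617

From t ≡ 32 (mod 43) write t = 32 + 43s. Substituting into t ≡ 10 (mod 27) gives 43s ≡ 5 (mod 27), and since 16⁻¹ ≡ 22 (mod 27), s ≡ 2. Hence t ≡ 32 + 43·2 = 118 (mod 1161).
From t ≡ 118 (mod 1161) write t = 118 + 1161s. Substituting into t ≡ 17 (mod 25) gives 1161s ≡ 24 (mod 25), and since 11⁻¹ ≡ 16 (mod 25), s ≡ 9. Hence t ≡ 118 + 1161·9 = 10567 (mod 29025).
From t ≡ 10567 (mod 29025) write t = 10567 + 29025s. Substituting into t ≡ 64 (mod 199) gives 29025s ≡ 44 (mod 199), and since 170⁻¹ ≡ 48 (mod 199), s ≡ 122. Hence t ≡ 10567 + 29025·122 = 3551617 (mod 5775975).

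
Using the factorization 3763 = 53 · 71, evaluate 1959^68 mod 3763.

1194

Mod 53: 1959 ≡ 51; by Fermat, exponent reduces to 68 mod 52 = 16; 51^16 ≡ 28 (mod 53).
Mod 71: 1959 ≡ 42; 42^68 ≡ 58 (mod 71).
Combine by CRT: x ≡ 28 (mod 53), x ≡ 58 (mod 71) ⇒ x ≡ 1194 (mod 3763).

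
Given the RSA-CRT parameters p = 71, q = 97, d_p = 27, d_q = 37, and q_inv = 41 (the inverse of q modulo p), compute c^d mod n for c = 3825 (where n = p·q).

2356

m₁ = c^(d_p) mod p: c ≡ 62 (mod 71), and 62^27 mod 71 = 13.
m₂ = c^(d_q) mod q: c ≡ 42 (mod 97), and 42^37 mod 97 = 28.
h = q_inv·(m₁ − m₂) mod p = 41·(13 − 28) mod 71 = 24.
m = m₂ + h·q = 28 + 24·97 = 2356.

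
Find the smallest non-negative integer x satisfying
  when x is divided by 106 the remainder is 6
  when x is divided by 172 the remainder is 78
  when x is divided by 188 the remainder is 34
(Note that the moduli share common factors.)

gcd(106, 172) = 2 and 2 | (78 − 6), so the pair is consistent; merging gives x ≡ 4034 (mod 9116), where 9116 = lcm(106, 172).
gcd(9116, 188) = 4 and 4 | (34 − 4034), so the pair is consistent; merging gives x ≡ 241050 (mod 428452), where 428452 = lcm(9116, 188).
The solution is unique modulo lcm(106, 172, 188) = 428452.

241050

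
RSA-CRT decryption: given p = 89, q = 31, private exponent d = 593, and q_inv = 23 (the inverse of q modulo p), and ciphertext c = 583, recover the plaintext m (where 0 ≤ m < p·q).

1493

d_p = d mod (p−1) = 593 mod 88 = 65; d_q = d mod (q−1) = 23.
m₁ = c^(d_p) mod p: c ≡ 49 (mod 89), and 49^65 mod 89 = 69.
m₂ = c^(d_q) mod q: c ≡ 25 (mod 31), and 25^23 mod 31 = 5.
h = q_inv·(m₁ − m₂) mod p = 23·(69 − 5) mod 89 = 48.
m = m₂ + h·q = 5 + 48·31 = 1493.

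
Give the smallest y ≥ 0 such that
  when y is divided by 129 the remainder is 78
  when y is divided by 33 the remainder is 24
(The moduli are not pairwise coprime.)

981

Combine the congruences pairwise.
gcd(129, 33) = 3 and 3 | (24 − 78), so the pair is consistent; merging gives y ≡ 981 (mod 1419), where 1419 = lcm(129, 33).
The solution is unique modulo lcm(129, 33) = 1419.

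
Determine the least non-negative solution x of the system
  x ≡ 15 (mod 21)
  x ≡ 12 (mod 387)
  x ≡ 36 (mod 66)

Combine the congruences pairwise.
gcd(21, 387) = 3 and 3 | (12 − 15), so the pair is consistent; merging gives x ≡ 1947 (mod 2709), where 2709 = lcm(21, 387).
gcd(2709, 66) = 3 and 3 | (36 − 1947), so the pair is consistent; merging gives x ≡ 4656 (mod 59598), where 59598 = lcm(2709, 66).
The solution is unique modulo lcm(21, 387, 66) = 59598.

4656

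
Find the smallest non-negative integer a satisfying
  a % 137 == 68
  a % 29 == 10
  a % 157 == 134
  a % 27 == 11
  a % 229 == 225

692458211

From a ≡ 68 (mod 137) write a = 68 + 137t. Substituting into a ≡ 10 (mod 29) gives 137t ≡ 0 (mod 29), and since 21⁻¹ ≡ 18 (mod 29), t ≡ 0. Hence a ≡ 68 + 137·0 = 68 (mod 3973).
From a ≡ 68 (mod 3973) write a = 68 + 3973t. Substituting into a ≡ 134 (mod 157) gives 3973t ≡ 66 (mod 157), and since 48⁻¹ ≡ 36 (mod 157), t ≡ 21. Hence a ≡ 68 + 3973·21 = 83501 (mod 623761).
From a ≡ 83501 (mod 623761) write a = 83501 + 623761t. Substituting into a ≡ 11 (mod 27) gives 623761t ≡ 21 (mod 27), and since 7⁻¹ ≡ 4 (mod 27), t ≡ 3. Hence a ≡ 83501 + 623761·3 = 1954784 (mod 16841547).
From a ≡ 1954784 (mod 16841547) write a = 1954784 + 16841547t. Substituting into a ≡ 225 (mod 229) gives 16841547t ≡ 185 (mod 229), and since 200⁻¹ ≡ 150 (mod 229), t ≡ 41. Hence a ≡ 1954784 + 16841547·41 = 692458211 (mod 3856714263).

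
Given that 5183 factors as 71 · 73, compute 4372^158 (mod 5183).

4079

Mod 71: 4372 ≡ 41; by Fermat, exponent reduces to 158 mod 70 = 18; 41^18 ≡ 32 (mod 71).
Mod 73: 4372 ≡ 65; by Fermat, exponent reduces to 158 mod 72 = 14; 65^14 ≡ 64 (mod 73).
Combine by CRT: x ≡ 32 (mod 71), x ≡ 64 (mod 73) ⇒ x ≡ 4079 (mod 5183).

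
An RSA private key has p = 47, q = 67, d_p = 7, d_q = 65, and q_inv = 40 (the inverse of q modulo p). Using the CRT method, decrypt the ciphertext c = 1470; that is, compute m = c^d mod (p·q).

2060

m₁ = c^(d_p) mod p: c ≡ 13 (mod 47), and 13^7 mod 47 = 39.
m₂ = c^(d_q) mod q: c ≡ 63 (mod 67), and 63^65 mod 67 = 50.
h = q_inv·(m₁ − m₂) mod p = 40·(39 − 50) mod 47 = 30.
m = m₂ + h·q = 50 + 30·67 = 2060.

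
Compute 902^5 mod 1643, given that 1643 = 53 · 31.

Mod 53: 902 ≡ 1; 1^5 ≡ 1 (mod 53).
Mod 31: 902 ≡ 3; 3^5 ≡ 26 (mod 31).
Combine by CRT: x ≡ 1 (mod 53), x ≡ 26 (mod 31) ⇒ x ≡ 584 (mod 1643).

584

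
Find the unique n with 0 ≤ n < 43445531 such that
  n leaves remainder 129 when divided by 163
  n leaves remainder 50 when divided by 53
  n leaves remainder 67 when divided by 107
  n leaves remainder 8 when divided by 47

28693508

From n ≡ 129 (mod 163) write n = 129 + 163t. Substituting into n ≡ 50 (mod 53) gives 163t ≡ 27 (mod 53), and since 4⁻¹ ≡ 40 (mod 53), t ≡ 20. Hence n ≡ 129 + 163·20 = 3389 (mod 8639).
From n ≡ 3389 (mod 8639) write n = 3389 + 8639t. Substituting into n ≡ 67 (mod 107) gives 8639t ≡ 102 (mod 107), and since 79⁻¹ ≡ 42 (mod 107), t ≡ 4. Hence n ≡ 3389 + 8639·4 = 37945 (mod 924373).
From n ≡ 37945 (mod 924373) write n = 37945 + 924373t. Substituting into n ≡ 8 (mod 47) gives 924373t ≡ 39 (mod 47), and since 24⁻¹ ≡ 2 (mod 47), t ≡ 31. Hence n ≡ 37945 + 924373·31 = 28693508 (mod 43445531).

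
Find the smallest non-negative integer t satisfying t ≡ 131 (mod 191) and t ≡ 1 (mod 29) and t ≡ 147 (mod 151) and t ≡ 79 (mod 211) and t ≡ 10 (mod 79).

The moduli are pairwise coprime; N = 191·29·151·211·79 = 13941768241.
N/191 = 72993551; 72993551 ≡ 36 (mod 191); 36·69 ≡ 1, so inverse 69.
N/29 = 480750629; 480750629 ≡ 26 (mod 29); 26·19 ≡ 1, so inverse 19.
N/151 = 92329591; 92329591 ≡ 37 (mod 151); 37·49 ≡ 1, so inverse 49.
N/211 = 66074731; 66074731 ≡ 81 (mod 211); 81·99 ≡ 1, so inverse 99.
N/79 = 176478079; 176478079 ≡ 58 (mod 79); 58·15 ≡ 1, so inverse 15.
t ≡ 131·72993551·69 + 1·480750629·19 + 147·92329591·49 + 79·66074731·99 + 10·176478079·15 = 1877215196414.
1877215196414 mod 13941768241 = 9018252120.

9018252120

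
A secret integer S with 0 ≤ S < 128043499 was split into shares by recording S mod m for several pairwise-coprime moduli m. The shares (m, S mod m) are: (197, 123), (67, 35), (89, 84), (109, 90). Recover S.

From S ≡ 123 (mod 197) write S = 123 + 197t. Substituting into S ≡ 35 (mod 67) gives 197t ≡ 46 (mod 67), and since 63⁻¹ ≡ 50 (mod 67), t ≡ 22. Hence S ≡ 123 + 197·22 = 4457 (mod 13199).
From S ≡ 4457 (mod 13199) write S = 4457 + 13199t. Substituting into S ≡ 84 (mod 89) gives 13199t ≡ 77 (mod 89), and since 27⁻¹ ≡ 33 (mod 89), t ≡ 49. Hence S ≡ 4457 + 13199·49 = 651208 (mod 1174711).
From S ≡ 651208 (mod 1174711) write S = 651208 + 1174711t. Substituting into S ≡ 90 (mod 109) gives 1174711t ≡ 48 (mod 109), and since 18⁻¹ ≡ 103 (mod 109), t ≡ 39. Hence S ≡ 651208 + 1174711·39 = 46464937 (mod 128043499).

46464937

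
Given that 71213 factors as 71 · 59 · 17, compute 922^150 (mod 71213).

10012

Mod 71: 922 ≡ 70; by Fermat, exponent reduces to 150 mod 70 = 10; 70^10 ≡ 1 (mod 71).
Mod 59: 922 ≡ 37; by Fermat, exponent reduces to 150 mod 58 = 34; 37^34 ≡ 41 (mod 59).
Mod 17: 922 ≡ 4; by Fermat, exponent reduces to 150 mod 16 = 6; 4^6 ≡ 16 (mod 17).
Combine by CRT: x ≡ 1 (mod 71), x ≡ 41 (mod 59), x ≡ 16 (mod 17) ⇒ x ≡ 10012 (mod 71213).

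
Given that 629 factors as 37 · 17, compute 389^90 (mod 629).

480

Mod 37: 389 ≡ 19; by Fermat, exponent reduces to 90 mod 36 = 18; 19^18 ≡ 36 (mod 37).
Mod 17: 389 ≡ 15; by Fermat, exponent reduces to 90 mod 16 = 10; 15^10 ≡ 4 (mod 17).
Combine by CRT: x ≡ 36 (mod 37), x ≡ 4 (mod 17) ⇒ x ≡ 480 (mod 629).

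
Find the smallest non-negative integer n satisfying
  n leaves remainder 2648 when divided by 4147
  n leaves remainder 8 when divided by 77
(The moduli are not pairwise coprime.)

gcd(4147, 77) = 11 and 11 | (8 − 2648), so the pair is consistent; merging gives n ≡ 10942 (mod 29029), where 29029 = lcm(4147, 77).
The solution is unique modulo lcm(4147, 77) = 29029.

10942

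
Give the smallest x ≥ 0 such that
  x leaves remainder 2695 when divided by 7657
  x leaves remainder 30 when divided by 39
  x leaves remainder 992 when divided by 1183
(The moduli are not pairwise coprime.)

821994

gcd(7657, 39) = 13 and 13 | (30 − 2695), so the pair is consistent; merging gives x ≡ 18009 (mod 22971), where 22971 = lcm(7657, 39).
gcd(22971, 1183) = 13 and 13 | (992 − 18009), so the pair is consistent; merging gives x ≡ 821994 (mod 2090361), where 2090361 = lcm(22971, 1183).
The solution is unique modulo lcm(7657, 39, 1183) = 2090361.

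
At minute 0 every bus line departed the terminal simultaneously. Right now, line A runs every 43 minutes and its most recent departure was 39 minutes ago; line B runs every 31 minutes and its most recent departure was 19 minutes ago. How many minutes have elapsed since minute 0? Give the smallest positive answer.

From t ≡ 39 (mod 43) write t = 39 + 43s. Substituting into t ≡ 19 (mod 31) gives 43s ≡ 11 (mod 31), and since 12⁻¹ ≡ 13 (mod 31), s ≡ 19. Hence t ≡ 39 + 43·19 = 856 (mod 1333).

856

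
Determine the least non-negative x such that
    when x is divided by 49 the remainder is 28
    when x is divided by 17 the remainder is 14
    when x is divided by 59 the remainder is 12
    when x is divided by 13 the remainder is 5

421036

From x ≡ 28 (mod 49) write x = 28 + 49t. Substituting into x ≡ 14 (mod 17) gives 49t ≡ 3 (mod 17), and since 15⁻¹ ≡ 8 (mod 17), t ≡ 7. Hence x ≡ 28 + 49·7 = 371 (mod 833).
From x ≡ 371 (mod 833) write x = 371 + 833t. Substituting into x ≡ 12 (mod 59) gives 833t ≡ 54 (mod 59), and since 7⁻¹ ≡ 17 (mod 59), t ≡ 33. Hence x ≡ 371 + 833·33 = 27860 (mod 49147).
From x ≡ 27860 (mod 49147) write x = 27860 + 49147t. Substituting into x ≡ 5 (mod 13) gives 49147t ≡ 4 (mod 13), and since 7⁻¹ ≡ 2 (mod 13), t ≡ 8. Hence x ≡ 27860 + 49147·8 = 421036 (mod 638911).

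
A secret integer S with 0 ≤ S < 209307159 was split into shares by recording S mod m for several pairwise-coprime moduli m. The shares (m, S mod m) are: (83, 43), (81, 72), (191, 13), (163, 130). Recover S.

199408788

The moduli are pairwise coprime; N = 83·81·191·163 = 209307159.
N/83 = 2521773; 2521773 ≡ 67 (mod 83); 67·57 ≡ 1, so inverse 57.
N/81 = 2584039; 2584039 ≡ 58 (mod 81); 58·7 ≡ 1, so inverse 7.
N/191 = 1095849; 1095849 ≡ 82 (mod 191); 82·7 ≡ 1, so inverse 7.
N/163 = 1284093; 1284093 ≡ 142 (mod 163); 142·31 ≡ 1, so inverse 31.
S ≡ 43·2521773·57 + 72·2584039·7 + 13·1095849·7 + 130·1284093·31 = 12757838328.
12757838328 mod 209307159 = 199408788.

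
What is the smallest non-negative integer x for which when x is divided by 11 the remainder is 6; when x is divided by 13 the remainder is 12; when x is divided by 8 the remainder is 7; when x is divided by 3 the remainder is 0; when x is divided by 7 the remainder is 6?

The moduli are pairwise coprime; N = 11·13·8·3·7 = 24024.
N/11 = 2184; 2184 ≡ 6 (mod 11); 6·2 ≡ 1, so inverse 2.
N/13 = 1848; 1848 ≡ 2 (mod 13); 2·7 ≡ 1, so inverse 7.
N/8 = 3003; 3003 ≡ 3 (mod 8); 3·3 ≡ 1, so inverse 3.
N/3 = 8008; 8008 ≡ 1 (mod 3), inverse 1.
N/7 = 3432; 3432 ≡ 2 (mod 7); 2·4 ≡ 1, so inverse 4.
x ≡ 6·2184·2 + 12·1848·7 + 7·3003·3 + 0·8008·1 + 6·3432·4 = 326871.
326871 mod 24024 = 14559.

14559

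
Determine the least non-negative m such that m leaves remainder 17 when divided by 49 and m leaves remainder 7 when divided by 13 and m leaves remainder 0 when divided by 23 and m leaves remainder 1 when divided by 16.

74497

From m ≡ 17 (mod 49) write m = 17 + 49t. Substituting into m ≡ 7 (mod 13) gives 49t ≡ 3 (mod 13), and since 10⁻¹ ≡ 4 (mod 13), t ≡ 12. Hence m ≡ 17 + 49·12 = 605 (mod 637).
From m ≡ 605 (mod 637) write m = 605 + 637t. Substituting into m ≡ 0 (mod 23) gives 637t ≡ 16 (mod 23), and since 16⁻¹ ≡ 13 (mod 23), t ≡ 1. Hence m ≡ 605 + 637·1 = 1242 (mod 14651).
From m ≡ 1242 (mod 14651) write m = 1242 + 14651t. Substituting into m ≡ 1 (mod 16) gives 14651t ≡ 7 (mod 16), and since 11⁻¹ ≡ 3 (mod 16), t ≡ 5. Hence m ≡ 1242 + 14651·5 = 74497 (mod 234416).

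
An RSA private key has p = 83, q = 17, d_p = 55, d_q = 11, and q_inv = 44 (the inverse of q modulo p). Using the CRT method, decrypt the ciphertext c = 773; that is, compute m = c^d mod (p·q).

m₁ = c^(d_p) mod p: c ≡ 26 (mod 83), and 26^55 mod 83 = 44.
m₂ = c^(d_q) mod q: c ≡ 8 (mod 17), and 8^11 mod 17 = 2.
h = q_inv·(m₁ − m₂) mod p = 44·(44 − 2) mod 83 = 22.
m = m₂ + h·q = 2 + 22·17 = 376.

376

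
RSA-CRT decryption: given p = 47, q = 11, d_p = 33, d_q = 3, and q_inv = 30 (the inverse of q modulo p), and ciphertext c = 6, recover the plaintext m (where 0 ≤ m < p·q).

m₁ = c^(d_p) mod p: c ≡ 6 (mod 47), and 6^33 mod 47 = 18.
m₂ = c^(d_q) mod q: c ≡ 6 (mod 11), and 6^3 mod 11 = 7.
h = q_inv·(m₁ − m₂) mod p = 30·(18 − 7) mod 47 = 1.
m = m₂ + h·q = 7 + 1·11 = 18.

18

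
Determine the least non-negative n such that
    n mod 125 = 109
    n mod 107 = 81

5859

Combine the congruences pairwise.
From n ≡ 109 (mod 125) write n = 109 + 125t. Substituting into n ≡ 81 (mod 107) gives 125t ≡ 79 (mod 107), and since 18⁻¹ ≡ 6 (mod 107), t ≡ 46. Hence n ≡ 109 + 125·46 = 5859 (mod 13375).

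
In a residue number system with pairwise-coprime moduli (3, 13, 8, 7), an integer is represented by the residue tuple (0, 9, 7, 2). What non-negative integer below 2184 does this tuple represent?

The moduli are pairwise coprime; N = 3·13·8·7 = 2184.
N/3 = 728; 728 ≡ 2 (mod 3); 2·2 ≡ 1, so inverse 2.
N/13 = 168; 168 ≡ 12 (mod 13); 12·12 ≡ 1, so inverse 12.
N/8 = 273; 273 ≡ 1 (mod 8), inverse 1.
N/7 = 312; 312 ≡ 4 (mod 7); 4·2 ≡ 1, so inverse 2.
x ≡ 0·728·2 + 9·168·12 + 7·273·1 + 2·312·2 = 21303.
21303 mod 2184 = 1647.

1647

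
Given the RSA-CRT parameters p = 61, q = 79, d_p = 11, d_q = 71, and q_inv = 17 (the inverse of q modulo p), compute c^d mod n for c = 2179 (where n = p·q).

m₁ = c^(d_p) mod p: c ≡ 44 (mod 61), and 44^11 mod 61 = 6.
m₂ = c^(d_q) mod q: c ≡ 46 (mod 79), and 46^71 mod 79 = 64.
h = q_inv·(m₁ − m₂) mod p = 17·(6 − 64) mod 61 = 51.
m = m₂ + h·q = 64 + 51·79 = 4093.

4093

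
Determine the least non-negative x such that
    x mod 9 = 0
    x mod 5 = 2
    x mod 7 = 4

207

The moduli are pairwise coprime; N = 9·5·7 = 315.
N/9 = 35; 35 ≡ 8 (mod 9); 8·8 ≡ 1, so inverse 8.
N/5 = 63; 63 ≡ 3 (mod 5); 3·2 ≡ 1, so inverse 2.
N/7 = 45; 45 ≡ 3 (mod 7); 3·5 ≡ 1, so inverse 5.
x ≡ 0·35·8 + 2·63·2 + 4·45·5 = 1152.
1152 mod 315 = 207.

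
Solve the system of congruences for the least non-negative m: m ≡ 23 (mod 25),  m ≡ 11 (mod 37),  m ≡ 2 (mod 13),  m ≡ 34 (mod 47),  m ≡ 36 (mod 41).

13110073

Combine the congruences pairwise.
From m ≡ 23 (mod 25) write m = 23 + 25t. Substituting into m ≡ 11 (mod 37) gives 25t ≡ 25 (mod 37), and since 25⁻¹ ≡ 3 (mod 37), t ≡ 1. Hence m ≡ 23 + 25·1 = 48 (mod 925).
From m ≡ 48 (mod 925) write m = 48 + 925t. Substituting into m ≡ 2 (mod 13) gives 925t ≡ 6 (mod 13), and since 2⁻¹ ≡ 7 (mod 13), t ≡ 3. Hence m ≡ 48 + 925·3 = 2823 (mod 12025).
From m ≡ 2823 (mod 12025) write m = 2823 + 12025t. Substituting into m ≡ 34 (mod 47) gives 12025t ≡ 31 (mod 47), and since 40⁻¹ ≡ 20 (mod 47), t ≡ 9. Hence m ≡ 2823 + 12025·9 = 111048 (mod 565175).
From m ≡ 111048 (mod 565175) write m = 111048 + 565175t. Substituting into m ≡ 36 (mod 41) gives 565175t ≡ 16 (mod 41), and since 31⁻¹ ≡ 4 (mod 41), t ≡ 23. Hence m ≡ 111048 + 565175·23 = 13110073 (mod 23172175).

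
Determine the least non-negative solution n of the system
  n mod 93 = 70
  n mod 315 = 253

4348

gcd(93, 315) = 3 and 3 | (253 − 70), so the pair is consistent; merging gives n ≡ 4348 (mod 9765), where 9765 = lcm(93, 315).
The solution is unique modulo lcm(93, 315) = 9765.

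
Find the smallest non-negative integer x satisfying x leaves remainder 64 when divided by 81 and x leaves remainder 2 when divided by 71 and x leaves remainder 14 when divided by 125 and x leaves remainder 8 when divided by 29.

The moduli are pairwise coprime; N = 81·71·125·29 = 20847375.
N/81 = 257375; 257375 ≡ 38 (mod 81); 38·32 ≡ 1, so inverse 32.
N/71 = 293625; 293625 ≡ 40 (mod 71); 40·16 ≡ 1, so inverse 16.
N/125 = 166779; 166779 ≡ 29 (mod 125); 29·69 ≡ 1, so inverse 69.
N/29 = 718875; 718875 ≡ 23 (mod 29); 23·24 ≡ 1, so inverse 24.
x ≡ 64·257375·32 + 2·293625·16 + 14·166779·69 + 8·718875·24 = 835632514.
835632514 mod 20847375 = 1737514.

1737514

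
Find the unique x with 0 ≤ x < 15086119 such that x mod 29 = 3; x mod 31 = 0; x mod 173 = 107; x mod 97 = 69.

The moduli are pairwise coprime; N = 29·31·173·97 = 15086119.
N/29 = 520211; 520211 ≡ 9 (mod 29); 9·13 ≡ 1, so inverse 13.
N/31 = 486649; 486649 ≡ 11 (mod 31); 11·17 ≡ 1, so inverse 17.
N/173 = 87203; 87203 ≡ 11 (mod 173); 11·63 ≡ 1, so inverse 63.
N/97 = 155527; 155527 ≡ 36 (mod 97); 36·62 ≡ 1, so inverse 62.
x ≡ 3·520211·13 + 0·486649·17 + 107·87203·63 + 69·155527·62 = 1273468158.
1273468158 mod 15086119 = 6234162.

6234162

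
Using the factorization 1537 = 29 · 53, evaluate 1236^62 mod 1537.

Mod 29: 1236 ≡ 18; by Fermat, exponent reduces to 62 mod 28 = 6; 18^6 ≡ 9 (mod 29).
Mod 53: 1236 ≡ 17; by Fermat, exponent reduces to 62 mod 52 = 10; 17^10 ≡ 10 (mod 53).
Combine by CRT: x ≡ 9 (mod 29), x ≡ 10 (mod 53) ⇒ x ≡ 328 (mod 1537).

328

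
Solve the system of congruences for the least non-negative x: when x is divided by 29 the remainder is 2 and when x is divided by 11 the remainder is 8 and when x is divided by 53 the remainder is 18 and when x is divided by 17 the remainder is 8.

255637

From x ≡ 2 (mod 29) write x = 2 + 29t. Substituting into x ≡ 8 (mod 11) gives 29t ≡ 6 (mod 11), and since 7⁻¹ ≡ 8 (mod 11), t ≡ 4. Hence x ≡ 2 + 29·4 = 118 (mod 319).
From x ≡ 118 (mod 319) write x = 118 + 319t. Substituting into x ≡ 18 (mod 53) gives 319t ≡ 6 (mod 53), and since 1⁻¹ ≡ 1 (mod 53), t ≡ 6. Hence x ≡ 118 + 319·6 = 2032 (mod 16907).
From x ≡ 2032 (mod 16907) write x = 2032 + 16907t. Substituting into x ≡ 8 (mod 17) gives 16907t ≡ 16 (mod 17), and since 9⁻¹ ≡ 2 (mod 17), t ≡ 15. Hence x ≡ 2032 + 16907·15 = 255637 (mod 287419).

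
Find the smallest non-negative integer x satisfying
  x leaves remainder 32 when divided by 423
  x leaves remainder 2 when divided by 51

gcd(423, 51) = 3 and 3 | (2 − 32), so the pair is consistent; merging gives x ≡ 6377 (mod 7191), where 7191 = lcm(423, 51).
The solution is unique modulo lcm(423, 51) = 7191.

6377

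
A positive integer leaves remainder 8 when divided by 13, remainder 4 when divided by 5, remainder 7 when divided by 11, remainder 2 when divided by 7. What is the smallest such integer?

359

From k ≡ 8 (mod 13) write k = 8 + 13t. Substituting into k ≡ 4 (mod 5) gives 13t ≡ 1 (mod 5), and since 3⁻¹ ≡ 2 (mod 5), t ≡ 2. Hence k ≡ 8 + 13·2 = 34 (mod 65).
From k ≡ 34 (mod 65) write k = 34 + 65t. Substituting into k ≡ 7 (mod 11) gives 65t ≡ 6 (mod 11), and since 10⁻¹ ≡ 10 (mod 11), t ≡ 5. Hence k ≡ 34 + 65·5 = 359 (mod 715).
From k ≡ 359 (mod 715) write k = 359 + 715t. Substituting into k ≡ 2 (mod 7) gives 715t ≡ 0 (mod 7), and since 1⁻¹ ≡ 1 (mod 7), t ≡ 0. Hence k ≡ 359 + 715·0 = 359 (mod 5005).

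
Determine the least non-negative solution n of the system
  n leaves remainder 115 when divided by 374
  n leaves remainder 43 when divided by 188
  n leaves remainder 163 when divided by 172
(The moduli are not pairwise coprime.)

Combine the congruences pairwise.
gcd(374, 188) = 2 and 2 | (43 − 115), so the pair is consistent; merging gives n ≡ 13579 (mod 35156), where 35156 = lcm(374, 188).
gcd(35156, 172) = 4 and 4 | (163 − 13579), so the pair is consistent; merging gives n ≡ 13579 (mod 1511708), where 1511708 = lcm(35156, 172).
The solution is unique modulo lcm(374, 188, 172) = 1511708.

13579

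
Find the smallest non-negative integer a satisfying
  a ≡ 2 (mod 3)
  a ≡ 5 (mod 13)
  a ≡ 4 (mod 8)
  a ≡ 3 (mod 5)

The moduli are pairwise coprime; N = 3·13·8·5 = 1560.
N/3 = 520; 520 ≡ 1 (mod 3), inverse 1.
N/13 = 120; 120 ≡ 3 (mod 13); 3·9 ≡ 1, so inverse 9.
N/8 = 195; 195 ≡ 3 (mod 8); 3·3 ≡ 1, so inverse 3.
N/5 = 312; 312 ≡ 2 (mod 5); 2·3 ≡ 1, so inverse 3.
a ≡ 2·520·1 + 5·120·9 + 4·195·3 + 3·312·3 = 11588.
11588 mod 1560 = 668.

668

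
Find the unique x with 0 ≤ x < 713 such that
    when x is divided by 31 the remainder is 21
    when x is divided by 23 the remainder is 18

Combine the congruences pairwise.
From x ≡ 21 (mod 31) write x = 21 + 31t. Substituting into x ≡ 18 (mod 23) gives 31t ≡ 20 (mod 23), and since 8⁻¹ ≡ 3 (mod 23), t ≡ 14. Hence x ≡ 21 + 31·14 = 455 (mod 713).

455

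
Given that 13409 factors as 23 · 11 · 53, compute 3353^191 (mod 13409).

12010

Mod 23: 3353 ≡ 18; by Fermat, exponent reduces to 191 mod 22 = 15; 18^15 ≡ 4 (mod 23).
Mod 11: 3353 ≡ 9; by Fermat, exponent reduces to 191 mod 10 = 1; 9^1 ≡ 9 (mod 11).
Mod 53: 3353 ≡ 14; by Fermat, exponent reduces to 191 mod 52 = 35; 14^35 ≡ 32 (mod 53).
Combine by CRT: x ≡ 4 (mod 23), x ≡ 9 (mod 11), x ≡ 32 (mod 53) ⇒ x ≡ 12010 (mod 13409).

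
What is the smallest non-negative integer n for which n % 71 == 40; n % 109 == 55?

From n ≡ 40 (mod 71) write n = 40 + 71t. Substituting into n ≡ 55 (mod 109) gives 71t ≡ 15 (mod 109), and since 71⁻¹ ≡ 43 (mod 109), t ≡ 100. Hence n ≡ 40 + 71·100 = 7140 (mod 7739).

7140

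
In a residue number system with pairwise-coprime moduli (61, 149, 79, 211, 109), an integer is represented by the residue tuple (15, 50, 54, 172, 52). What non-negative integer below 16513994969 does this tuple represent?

1005099516

The moduli are pairwise coprime; N = 61·149·79·211·109 = 16513994969.
N/61 = 270721229; 270721229 ≡ 57 (mod 61); 57·15 ≡ 1, so inverse 15.
N/149 = 110832181; 110832181 ≡ 21 (mod 149); 21·71 ≡ 1, so inverse 71.
N/79 = 209037911; 209037911 ≡ 40 (mod 79); 40·2 ≡ 1, so inverse 2.
N/211 = 78265379; 78265379 ≡ 204 (mod 211); 204·30 ≡ 1, so inverse 30.
N/109 = 151504541; 151504541 ≡ 100 (mod 109); 100·12 ≡ 1, so inverse 12.
x ≡ 15·270721229·15 + 50·110832181·71 + 54·209037911·2 + 172·78265379·30 + 52·151504541·12 = 975330802687.
975330802687 mod 16513994969 = 1005099516.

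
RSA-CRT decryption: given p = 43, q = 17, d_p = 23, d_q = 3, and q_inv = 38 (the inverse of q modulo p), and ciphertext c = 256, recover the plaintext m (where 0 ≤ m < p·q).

477

m₁ = c^(d_p) mod p: c ≡ 41 (mod 43), and 41^23 mod 43 = 4.
m₂ = c^(d_q) mod q: c ≡ 1 (mod 17), and 1^3 mod 17 = 1.
h = q_inv·(m₁ − m₂) mod p = 38·(4 − 1) mod 43 = 28.
m = m₂ + h·q = 1 + 28·17 = 477.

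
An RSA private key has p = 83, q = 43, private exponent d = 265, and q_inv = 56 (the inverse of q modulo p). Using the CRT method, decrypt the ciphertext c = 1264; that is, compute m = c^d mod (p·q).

d_p = d mod (p−1) = 265 mod 82 = 19; d_q = d mod (q−1) = 13.
m₁ = c^(d_p) mod p: c ≡ 19 (mod 83), and 19^19 mod 83 = 6.
m₂ = c^(d_q) mod q: c ≡ 17 (mod 43), and 17^13 mod 43 = 13.
h = q_inv·(m₁ − m₂) mod p = 56·(6 − 13) mod 83 = 23.
m = m₂ + h·q = 13 + 23·43 = 1002.

1002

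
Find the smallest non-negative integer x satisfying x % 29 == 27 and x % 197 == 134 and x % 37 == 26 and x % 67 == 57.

2185061

The moduli are pairwise coprime; N = 29·197·37·67 = 14162527.
N/29 = 488363; 488363 ≡ 3 (mod 29); 3·10 ≡ 1, so inverse 10.
N/197 = 71891; 71891 ≡ 183 (mod 197); 183·14 ≡ 1, so inverse 14.
N/37 = 382771; 382771 ≡ 6 (mod 37); 6·31 ≡ 1, so inverse 31.
N/67 = 211381; 211381 ≡ 63 (mod 67); 63·50 ≡ 1, so inverse 50.
x ≡ 27·488363·10 + 134·71891·14 + 26·382771·31 + 57·211381·50 = 1177674802.
1177674802 mod 14162527 = 2185061.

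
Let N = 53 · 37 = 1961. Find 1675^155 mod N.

Mod 53: 1675 ≡ 32; by Fermat, exponent reduces to 155 mod 52 = 51; 32^51 ≡ 5 (mod 53).
Mod 37: 1675 ≡ 10; by Fermat, exponent reduces to 155 mod 36 = 11; 10^11 ≡ 26 (mod 37).
Combine by CRT: x ≡ 5 (mod 53), x ≡ 26 (mod 37) ⇒ x ≡ 1913 (mod 1961).

1913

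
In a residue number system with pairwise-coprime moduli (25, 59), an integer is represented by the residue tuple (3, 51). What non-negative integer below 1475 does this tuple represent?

From x ≡ 3 (mod 25) write x = 3 + 25t. Substituting into x ≡ 51 (mod 59) gives 25t ≡ 48 (mod 59), and since 25⁻¹ ≡ 26 (mod 59), t ≡ 9. Hence x ≡ 3 + 25·9 = 228 (mod 1475).

228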